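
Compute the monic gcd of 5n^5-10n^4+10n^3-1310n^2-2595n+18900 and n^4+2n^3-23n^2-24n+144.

n^2+n-12

By polynomial division,
  5n^5-10n^4+10n^3-1310n^2-2595n+18900 = (5n-20)(n^4+2n^3-23n^2-24n+144) + (165n^3-1650n^2-3795n+21780)
  n^4+2n^3-23n^2-24n+144 = ((1/165)n+4/55)(165n^3-1650n^2-3795n+21780) + (120n^2+120n-1440)
  165n^3-1650n^2-3795n+21780 = ((11/8)n-121/8)(120n^2+120n-1440) + (0)
Last nonzero remainder: 120n^2+120n-1440. Dividing through by 120 gives the monic gcd n^2+n-12.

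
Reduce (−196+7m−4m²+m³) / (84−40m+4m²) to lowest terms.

(28+3m+m²)/(−12+4m)

Repeated division with remainder:
  m³−4m²+7m−196 = ((1/4)m+3/2)(4m²−40m+84) + (46m−322)
  4m²−40m+84 = ((2/23)m−6/23)(46m−322) + (0)
Last nonzero remainder: 46m−322. Dividing through by 46 gives the monic gcd m−7.
Cancel m−7 from numerator and denominator to get the reduced form.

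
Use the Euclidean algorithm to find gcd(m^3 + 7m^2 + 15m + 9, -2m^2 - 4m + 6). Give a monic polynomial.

Apply the Euclidean algorithm:
  m^3 + 7m^2 + 15m + 9 = (-(1/2)m - 5/2)(-2m^2 - 4m + 6) + (8m + 24)
  -2m^2 - 4m + 6 = (-(1/4)m + 1/4)(8m + 24) + (0)
Last nonzero remainder: 8m + 24. Dividing through by 8 gives the monic gcd m + 3.

m + 3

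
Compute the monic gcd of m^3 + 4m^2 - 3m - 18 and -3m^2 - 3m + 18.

m^2 + m - 6

Repeated division with remainder:
  m^3 + 4m^2 - 3m - 18 = (-(1/3)m - 1)(-3m^2 - 3m + 18) + (0)
Last nonzero remainder: -3m^2 - 3m + 18. Dividing through by -3 gives the monic gcd m^2 + m - 6.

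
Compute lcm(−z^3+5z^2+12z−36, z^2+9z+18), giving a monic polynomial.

z^4+z^3−42z^2−36z+216

By polynomial division,
  −z^3+5z^2+12z−36 = (−z+14)(z^2+9z+18) + (−96z−288)
  z^2+9z+18 = (−(1/96)z−1/16)(−96z−288) + (0)
Last nonzero remainder: −96z−288. Dividing through by −96 gives the monic gcd z+3.
Then lcm(f, g) = f·g / gcd(f, g); expanding and making the result monic gives the answer.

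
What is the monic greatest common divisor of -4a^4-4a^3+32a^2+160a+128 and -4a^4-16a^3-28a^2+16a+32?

a^3+5a^2+12a+8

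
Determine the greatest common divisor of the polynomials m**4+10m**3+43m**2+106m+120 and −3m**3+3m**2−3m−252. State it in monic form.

By polynomial division,
  m**4+10m**3+43m**2+106m+120 = (−(1/3)m−11/3)(−3m**3+3m**2−3m−252) + (53m**2+11m−804)
  −3m**3+3m**2−3m−252 = (−(3/53)m+192/2809)(53m**2+11m−804) + (−(138375/2809)m−553500/2809)
  53m**2+11m−804 = (−(148877/138375)m+188203/46125)(−(138375/2809)m−553500/2809) + (0)
Last nonzero remainder: −(138375/2809)m−553500/2809. Dividing through by −138375/2809 gives the monic gcd m+4.

m+4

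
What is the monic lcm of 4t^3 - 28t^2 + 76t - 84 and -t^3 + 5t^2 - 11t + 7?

Euclidean algorithm in ℚ[t]:
  4t^3 - 28t^2 + 76t - 84 = (-4)(-t^3 + 5t^2 - 11t + 7) + (-8t^2 + 32t - 56)
  -t^3 + 5t^2 - 11t + 7 = ((1/8)t - 1/8)(-8t^2 + 32t - 56) + (0)
Last nonzero remainder: -8t^2 + 32t - 56. Dividing through by -8 gives the monic gcd t^2 - 4t + 7.
Then lcm(f, g) = f·g / gcd(f, g); expanding and making the result monic gives the answer.

t^4 - 8t^3 + 26t^2 - 40t + 21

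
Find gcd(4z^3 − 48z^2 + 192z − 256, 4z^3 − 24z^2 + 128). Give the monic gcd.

z^2 − 8z + 16

Repeated division with remainder:
  4z^3 − 48z^2 + 192z − 256 = (4z^3 − 24z^2 + 128) + (−24z^2 + 192z − 384)
  4z^3 − 24z^2 + 128 = (−(1/6)z − 1/3)(−24z^2 + 192z − 384) + (0)
Last nonzero remainder: −24z^2 + 192z − 384. Dividing through by −24 gives the monic gcd z^2 − 8z + 16.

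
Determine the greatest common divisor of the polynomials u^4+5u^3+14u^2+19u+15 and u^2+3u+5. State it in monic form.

u^2+3u+5

Repeated division with remainder:
  u^4+5u^3+14u^2+19u+15 = (u^2+2u+3)(u^2+3u+5) + (0)
The last nonzero remainder u^2+3u+5 is already monic.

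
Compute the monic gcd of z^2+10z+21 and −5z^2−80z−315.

z+7

Repeated division with remainder:
  z^2+10z+21 = (−1/5)(−5z^2−80z−315) + (−6z−42)
  −5z^2−80z−315 = ((5/6)z+15/2)(−6z−42) + (0)
Last nonzero remainder: −6z−42. Dividing through by −6 gives the monic gcd z+7.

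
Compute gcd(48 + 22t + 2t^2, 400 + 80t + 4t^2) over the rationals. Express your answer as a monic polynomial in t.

Apply the Euclidean algorithm:
  2t^2 + 22t + 48 = (1/2)(4t^2 + 80t + 400) + (-18t - 152)
  4t^2 + 80t + 400 = (-(2/9)t - 208/81)(-18t - 152) + (784/81)
  -18t - 152 = (-(729/392)t - 1539/98)(784/81) + (0)
The last nonzero remainder is the constant 784/81, so the polynomials are coprime and gcd = 1.

1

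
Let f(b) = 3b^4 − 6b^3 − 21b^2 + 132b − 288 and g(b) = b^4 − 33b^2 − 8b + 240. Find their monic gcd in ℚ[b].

b^2 + b − 12

Repeated division with remainder:
  3b^4 − 6b^3 − 21b^2 + 132b − 288 = (3)(b^4 − 33b^2 − 8b + 240) + (−6b^3 + 78b^2 + 156b − 1008)
  b^4 − 33b^2 − 8b + 240 = (−(1/6)b − 13/6)(−6b^3 + 78b^2 + 156b − 1008) + (162b^2 + 162b − 1944)
  −6b^3 + 78b^2 + 156b − 1008 = (−(1/27)b + 14/27)(162b^2 + 162b − 1944) + (0)
Last nonzero remainder: 162b^2 + 162b − 1944. Dividing through by 162 gives the monic gcd b^2 + b − 12.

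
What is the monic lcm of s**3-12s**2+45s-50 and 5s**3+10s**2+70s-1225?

s**5-5s**4+10s**3-323s**2+1855s-2450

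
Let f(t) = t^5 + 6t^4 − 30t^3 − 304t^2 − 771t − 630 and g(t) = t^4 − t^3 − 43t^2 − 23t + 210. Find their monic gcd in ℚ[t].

Apply the Euclidean algorithm:
  t^5 + 6t^4 − 30t^3 − 304t^2 − 771t − 630 = (t + 7)(t^4 − t^3 − 43t^2 − 23t + 210) + (20t^3 + 20t^2 − 820t − 2100)
  t^4 − t^3 − 43t^2 − 23t + 210 = ((1/20)t − 1/10)(20t^3 + 20t^2 − 820t − 2100) + (0)
Last nonzero remainder: 20t^3 + 20t^2 − 820t − 2100. Dividing through by 20 gives the monic gcd t^3 + t^2 − 41t − 105.

t^3 + t^2 − 41t − 105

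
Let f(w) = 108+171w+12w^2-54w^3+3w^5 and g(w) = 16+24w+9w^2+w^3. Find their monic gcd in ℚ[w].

Apply the Euclidean algorithm:
  3w^5-54w^3+12w^2+171w+108 = (3w^2-27w+117)(w^3+9w^2+24w+16) + (-441w^2-2205w-1764)
  w^3+9w^2+24w+16 = (-(1/441)w-4/441)(-441w^2-2205w-1764) + (0)
Last nonzero remainder: -441w^2-2205w-1764. Dividing through by -441 gives the monic gcd w^2+5w+4.

4+5w+w^2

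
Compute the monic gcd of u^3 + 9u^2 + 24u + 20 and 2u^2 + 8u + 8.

Repeated division with remainder:
  u^3 + 9u^2 + 24u + 20 = ((1/2)u + 5/2)(2u^2 + 8u + 8) + (0)
Last nonzero remainder: 2u^2 + 8u + 8. Dividing through by 2 gives the monic gcd u^2 + 4u + 4.

u^2 + 4u + 4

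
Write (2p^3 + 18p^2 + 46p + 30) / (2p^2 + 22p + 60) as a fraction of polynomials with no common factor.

(p^2 + 4p + 3)/(p + 6)

By polynomial division,
  2p^3 + 18p^2 + 46p + 30 = (p - 2)(2p^2 + 22p + 60) + (30p + 150)
  2p^2 + 22p + 60 = ((1/15)p + 2/5)(30p + 150) + (0)
Last nonzero remainder: 30p + 150. Dividing through by 30 gives the monic gcd p + 5.
Cancel p + 5 from numerator and denominator to get the reduced form.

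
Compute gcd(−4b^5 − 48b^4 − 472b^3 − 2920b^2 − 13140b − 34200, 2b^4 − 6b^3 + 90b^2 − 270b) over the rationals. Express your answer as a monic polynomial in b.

Apply the Euclidean algorithm:
  −4b^5 − 48b^4 − 472b^3 − 2920b^2 − 13140b − 34200 = (−2b − 30)(2b^4 − 6b^3 + 90b^2 − 270b) + (−472b^3 − 760b^2 − 21240b − 34200)
  2b^4 − 6b^3 + 90b^2 − 270b = (−(1/236)b + 68/3481)(−472b^3 − 760b^2 − 21240b − 34200) + ((51680/3481)b^2 + 2325600/3481)
  −472b^3 − 760b^2 − 21240b − 34200 = (−(205379/6460)b − 3481/68)((51680/3481)b^2 + 2325600/3481) + (0)
Last nonzero remainder: (51680/3481)b^2 + 2325600/3481. Dividing through by 51680/3481 gives the monic gcd b^2 + 45.

b^2 + 45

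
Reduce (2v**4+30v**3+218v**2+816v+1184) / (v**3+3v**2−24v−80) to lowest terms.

(2v**2+14v+74)/(v−5)

Euclidean algorithm in ℚ[v]:
  2v**4+30v**3+218v**2+816v+1184 = (2v+24)(v**3+3v**2−24v−80) + (194v**2+1552v+3104)
  v**3+3v**2−24v−80 = ((1/194)v−5/194)(194v**2+1552v+3104) + (0)
Last nonzero remainder: 194v**2+1552v+3104. Dividing through by 194 gives the monic gcd v**2+8v+16.
Cancel v**2+8v+16 from numerator and denominator to get the reduced form.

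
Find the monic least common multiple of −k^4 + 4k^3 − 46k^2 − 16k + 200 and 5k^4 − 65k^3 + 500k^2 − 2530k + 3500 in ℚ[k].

By polynomial division,
  −k^4 + 4k^3 − 46k^2 − 16k + 200 = (−1/5)(5k^4 − 65k^3 + 500k^2 − 2530k + 3500) + (−9k^3 + 54k^2 − 522k + 900)
  5k^4 − 65k^3 + 500k^2 − 2530k + 3500 = (−(5/9)k + 35/9)(−9k^3 + 54k^2 − 522k + 900) + (0)
Last nonzero remainder: −9k^3 + 54k^2 − 522k + 900. Dividing through by −9 gives the monic gcd k^3 − 6k^2 + 58k − 100.
Then lcm(f, g) = f·g / gcd(f, g); expanding and making the result monic gives the answer.

k^5 − 11k^4 + 74k^3 − 306k^2 − 312k + 1400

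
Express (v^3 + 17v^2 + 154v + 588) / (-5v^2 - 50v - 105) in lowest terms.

Euclidean algorithm in ℚ[v]:
  v^3 + 17v^2 + 154v + 588 = (-(1/5)v - 7/5)(-5v^2 - 50v - 105) + (63v + 441)
  -5v^2 - 50v - 105 = (-(5/63)v - 5/21)(63v + 441) + (0)
Last nonzero remainder: 63v + 441. Dividing through by 63 gives the monic gcd v + 7.
Cancel v + 7 from numerator and denominator to get the reduced form.

(-v^2 - 10v - 84)/(5v + 15)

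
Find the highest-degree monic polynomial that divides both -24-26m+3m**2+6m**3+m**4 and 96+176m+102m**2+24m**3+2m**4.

12+19m+8m**2+m**3

Apply the Euclidean algorithm:
  m**4+6m**3+3m**2-26m-24 = (1/2)(2m**4+24m**3+102m**2+176m+96) + (-6m**3-48m**2-114m-72)
  2m**4+24m**3+102m**2+176m+96 = (-(1/3)m-4/3)(-6m**3-48m**2-114m-72) + (0)
Last nonzero remainder: -6m**3-48m**2-114m-72. Dividing through by -6 gives the monic gcd m**3+8m**2+19m+12.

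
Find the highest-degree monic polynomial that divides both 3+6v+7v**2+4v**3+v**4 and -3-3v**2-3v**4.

Euclidean algorithm in ℚ[v]:
  v**4+4v**3+7v**2+6v+3 = (-1/3)(-3v**4-3v**2-3) + (4v**3+6v**2+6v+2)
  -3v**4-3v**2-3 = (-(3/4)v+9/8)(4v**3+6v**2+6v+2) + (-(21/4)v**2-(21/4)v-21/4)
  4v**3+6v**2+6v+2 = (-(16/21)v-8/21)(-(21/4)v**2-(21/4)v-21/4) + (0)
Last nonzero remainder: -(21/4)v**2-(21/4)v-21/4. Dividing through by -21/4 gives the monic gcd v**2+v+1.

1+v+v**2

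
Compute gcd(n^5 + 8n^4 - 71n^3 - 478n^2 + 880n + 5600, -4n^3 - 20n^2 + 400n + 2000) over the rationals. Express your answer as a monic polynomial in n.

Apply the Euclidean algorithm:
  n^5 + 8n^4 - 71n^3 - 478n^2 + 880n + 5600 = (-(1/4)n^2 - (3/4)n - 7/2)(-4n^3 - 20n^2 + 400n + 2000) + (252n^2 + 3780n + 12600)
  -4n^3 - 20n^2 + 400n + 2000 = (-(1/63)n + 10/63)(252n^2 + 3780n + 12600) + (0)
Last nonzero remainder: 252n^2 + 3780n + 12600. Dividing through by 252 gives the monic gcd n^2 + 15n + 50.

n^2 + 15n + 50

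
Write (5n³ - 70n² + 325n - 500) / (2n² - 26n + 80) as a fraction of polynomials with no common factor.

Apply the Euclidean algorithm:
  5n³ - 70n² + 325n - 500 = ((5/2)n - 5/2)(2n² - 26n + 80) + (60n - 300)
  2n² - 26n + 80 = ((1/30)n - 4/15)(60n - 300) + (0)
Last nonzero remainder: 60n - 300. Dividing through by 60 gives the monic gcd n - 5.
Cancel n - 5 from numerator and denominator to get the reduced form.

(5n² - 45n + 100)/(2n - 16)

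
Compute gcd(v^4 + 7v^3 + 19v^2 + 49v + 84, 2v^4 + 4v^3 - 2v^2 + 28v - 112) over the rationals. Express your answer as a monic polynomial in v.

v^3 + 4v^2 + 7v + 28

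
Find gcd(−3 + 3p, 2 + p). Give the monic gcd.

1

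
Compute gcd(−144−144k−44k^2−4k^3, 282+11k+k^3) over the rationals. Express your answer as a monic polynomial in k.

Euclidean algorithm in ℚ[k]:
  −4k^3−44k^2−144k−144 = (−4)(k^3+11k+282) + (−44k^2−100k+984)
  k^3+11k+282 = (−(1/44)k+25/484)(−44k^2−100k+984) + ((4662/121)k+27972/121)
  −44k^2−100k+984 = (−(2662/2331)k+9922/2331)((4662/121)k+27972/121) + (0)
Last nonzero remainder: (4662/121)k+27972/121. Dividing through by 4662/121 gives the monic gcd k+6.

6+k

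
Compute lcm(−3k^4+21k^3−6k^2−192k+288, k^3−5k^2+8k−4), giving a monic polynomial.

By polynomial division,
  −3k^4+21k^3−6k^2−192k+288 = (−3k+6)(k^3−5k^2+8k−4) + (48k^2−252k+312)
  k^3−5k^2+8k−4 = ((1/48)k+1/192)(48k^2−252k+312) + ((45/16)k−45/8)
  48k^2−252k+312 = ((256/15)k−832/15)((45/16)k−45/8) + (0)
Last nonzero remainder: (45/16)k−45/8. Dividing through by 45/16 gives the monic gcd k−2.
Then lcm(f, g) = f·g / gcd(f, g); expanding and making the result monic gives the answer.

k^6−10k^5+25k^4+44k^3−284k^2+416k−192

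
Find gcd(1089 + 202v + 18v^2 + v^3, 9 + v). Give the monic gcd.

9 + v

Apply the Euclidean algorithm:
  v^3 + 18v^2 + 202v + 1089 = (v^2 + 9v + 121)(v + 9) + (0)
The last nonzero remainder v + 9 is already monic.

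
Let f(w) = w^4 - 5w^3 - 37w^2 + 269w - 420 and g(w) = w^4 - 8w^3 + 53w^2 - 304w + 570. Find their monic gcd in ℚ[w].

w^2 - 8w + 15

Apply the Euclidean algorithm:
  w^4 - 5w^3 - 37w^2 + 269w - 420 = (w^4 - 8w^3 + 53w^2 - 304w + 570) + (3w^3 - 90w^2 + 573w - 990)
  w^4 - 8w^3 + 53w^2 - 304w + 570 = ((1/3)w + 22/3)(3w^3 - 90w^2 + 573w - 990) + (522w^2 - 4176w + 7830)
  3w^3 - 90w^2 + 573w - 990 = ((1/174)w - 11/87)(522w^2 - 4176w + 7830) + (0)
Last nonzero remainder: 522w^2 - 4176w + 7830. Dividing through by 522 gives the monic gcd w^2 - 8w + 15.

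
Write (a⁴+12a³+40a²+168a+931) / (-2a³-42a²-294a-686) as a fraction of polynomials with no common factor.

Apply the Euclidean algorithm:
  a⁴+12a³+40a²+168a+931 = (-(1/2)a+9/2)(-2a³-42a²-294a-686) + (82a²+1148a+4018)
  -2a³-42a²-294a-686 = (-(1/41)a-7/41)(82a²+1148a+4018) + (0)
Last nonzero remainder: 82a²+1148a+4018. Dividing through by 82 gives the monic gcd a²+14a+49.
Cancel a²+14a+49 from numerator and denominator to get the reduced form.

(-a²+2a-19)/(2a+14)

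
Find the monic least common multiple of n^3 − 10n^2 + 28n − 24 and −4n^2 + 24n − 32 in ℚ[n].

n^4 − 14n^3 + 68n^2 − 136n + 96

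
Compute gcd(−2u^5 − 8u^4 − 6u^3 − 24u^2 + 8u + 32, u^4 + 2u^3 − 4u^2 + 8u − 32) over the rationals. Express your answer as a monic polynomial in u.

u^3 + 4u^2 + 4u + 16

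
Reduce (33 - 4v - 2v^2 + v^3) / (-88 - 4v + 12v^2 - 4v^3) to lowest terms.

(-3 - v)/(8 + 4v)

Apply the Euclidean algorithm:
  v^3 - 2v^2 - 4v + 33 = (-1/4)(-4v^3 + 12v^2 - 4v - 88) + (v^2 - 5v + 11)
  -4v^3 + 12v^2 - 4v - 88 = (-4v - 8)(v^2 - 5v + 11) + (0)
The last nonzero remainder v^2 - 5v + 11 is already monic.
Cancel v^2 - 5v + 11 from numerator and denominator to get the reduced form.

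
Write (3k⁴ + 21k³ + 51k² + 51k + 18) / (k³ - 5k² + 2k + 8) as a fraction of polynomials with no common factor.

(3k³ + 18k² + 33k + 18)/(k² - 6k + 8)

Repeated division with remainder:
  3k⁴ + 21k³ + 51k² + 51k + 18 = (3k + 36)(k³ - 5k² + 2k + 8) + (225k² - 45k - 270)
  k³ - 5k² + 2k + 8 = ((1/225)k - 8/375)(225k² - 45k - 270) + ((56/25)k + 56/25)
  225k² - 45k - 270 = ((5625/56)k - 3375/28)((56/25)k + 56/25) + (0)
Last nonzero remainder: (56/25)k + 56/25. Dividing through by 56/25 gives the monic gcd k + 1.
Cancel k + 1 from numerator and denominator to get the reduced form.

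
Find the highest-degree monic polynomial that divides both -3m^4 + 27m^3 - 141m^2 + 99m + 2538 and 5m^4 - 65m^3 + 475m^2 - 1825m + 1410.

Euclidean algorithm in ℚ[m]:
  -3m^4 + 27m^3 - 141m^2 + 99m + 2538 = (-3/5)(5m^4 - 65m^3 + 475m^2 - 1825m + 1410) + (-12m^3 + 144m^2 - 996m + 3384)
  5m^4 - 65m^3 + 475m^2 - 1825m + 1410 = (-(5/12)m + 5/12)(-12m^3 + 144m^2 - 996m + 3384) + (0)
Last nonzero remainder: -12m^3 + 144m^2 - 996m + 3384. Dividing through by -12 gives the monic gcd m^3 - 12m^2 + 83m - 282.

m^3 - 12m^2 + 83m - 282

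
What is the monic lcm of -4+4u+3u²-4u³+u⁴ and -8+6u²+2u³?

Repeated division with remainder:
  u⁴-4u³+3u²+4u-4 = ((1/2)u-7/2)(2u³+6u²-8) + (24u²+8u-32)
  2u³+6u²-8 = ((1/12)u+2/9)(24u²+8u-32) + ((8/9)u-8/9)
  24u²+8u-32 = (27u+36)((8/9)u-8/9) + (0)
Last nonzero remainder: (8/9)u-8/9. Dividing through by 8/9 gives the monic gcd u-1.
Then lcm(f, g) = f·g / gcd(f, g); expanding and making the result monic gives the answer.

-16+24u²-9u⁴+u⁶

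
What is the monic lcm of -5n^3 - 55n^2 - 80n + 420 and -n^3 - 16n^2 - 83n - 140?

By polynomial division,
  -5n^3 - 55n^2 - 80n + 420 = (5)(-n^3 - 16n^2 - 83n - 140) + (25n^2 + 335n + 1120)
  -n^3 - 16n^2 - 83n - 140 = (-(1/25)n - 13/125)(25n^2 + 335n + 1120) + (-(84/25)n - 588/25)
  25n^2 + 335n + 1120 = (-(625/84)n - 1000/21)(-(84/25)n - 588/25) + (0)
Last nonzero remainder: -(84/25)n - 588/25. Dividing through by -84/25 gives the monic gcd n + 7.
Then lcm(f, g) = f·g / gcd(f, g); expanding and making the result monic gives the answer.

n^5 + 20n^4 + 135n^3 + 280n^2 - 436n - 1680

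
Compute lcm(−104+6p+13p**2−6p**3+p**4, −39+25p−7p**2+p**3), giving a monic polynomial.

Euclidean algorithm in ℚ[p]:
  p**4−6p**3+13p**2+6p−104 = (p+1)(p**3−7p**2+25p−39) + (−5p**2+20p−65)
  p**3−7p**2+25p−39 = (−(1/5)p+3/5)(−5p**2+20p−65) + (0)
Last nonzero remainder: −5p**2+20p−65. Dividing through by −5 gives the monic gcd p**2−4p+13.
Then lcm(f, g) = f·g / gcd(f, g); expanding and making the result monic gives the answer.

312−122p−33p**2+31p**3−9p**4+p**5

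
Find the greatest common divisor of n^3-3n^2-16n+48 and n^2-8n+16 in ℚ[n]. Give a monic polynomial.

Repeated division with remainder:
  n^3-3n^2-16n+48 = (n+5)(n^2-8n+16) + (8n-32)
  n^2-8n+16 = ((1/8)n-1/2)(8n-32) + (0)
Last nonzero remainder: 8n-32. Dividing through by 8 gives the monic gcd n-4.

n-4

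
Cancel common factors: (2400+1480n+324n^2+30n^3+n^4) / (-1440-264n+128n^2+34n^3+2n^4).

Euclidean algorithm in ℚ[n]:
  n^4+30n^3+324n^2+1480n+2400 = (1/2)(2n^4+34n^3+128n^2-264n-1440) + (13n^3+260n^2+1612n+3120)
  2n^4+34n^3+128n^2-264n-1440 = ((2/13)n-6/13)(13n^3+260n^2+1612n+3120) + (0)
Last nonzero remainder: 13n^3+260n^2+1612n+3120. Dividing through by 13 gives the monic gcd n^3+20n^2+124n+240.
Cancel n^3+20n^2+124n+240 from numerator and denominator to get the reduced form.

(10+n)/(-6+2n)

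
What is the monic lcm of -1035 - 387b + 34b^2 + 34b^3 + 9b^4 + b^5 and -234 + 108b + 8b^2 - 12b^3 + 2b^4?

Repeated division with remainder:
  b^5 + 9b^4 + 34b^3 + 34b^2 - 387b - 1035 = ((1/2)b + 15/2)(2b^4 - 12b^3 + 8b^2 + 108b - 234) + (120b^3 - 80b^2 - 1080b + 720)
  2b^4 - 12b^3 + 8b^2 + 108b - 234 = ((1/60)b - 4/45)(120b^3 - 80b^2 - 1080b + 720) + ((170/9)b^2 - 170)
  120b^3 - 80b^2 - 1080b + 720 = ((108/17)b - 72/17)((170/9)b^2 - 170) + (0)
Last nonzero remainder: (170/9)b^2 - 170. Dividing through by 170/9 gives the monic gcd b^2 - 9.
Then lcm(f, g) = f·g / gcd(f, g); expanding and making the result monic gives the answer.

-13455 + 1179b + 1729b^2 - 149b^3 - 53b^4 - 7b^5 + 3b^6 + b^7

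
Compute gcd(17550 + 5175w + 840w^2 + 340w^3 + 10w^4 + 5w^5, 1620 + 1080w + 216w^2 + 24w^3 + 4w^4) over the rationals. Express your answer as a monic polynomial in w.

135 + 45w + 3w^2 + w^3

Apply the Euclidean algorithm:
  5w^5 + 10w^4 + 340w^3 + 840w^2 + 5175w + 17550 = ((5/4)w − 5)(4w^4 + 24w^3 + 216w^2 + 1080w + 1620) + (190w^3 + 570w^2 + 8550w + 25650)
  4w^4 + 24w^3 + 216w^2 + 1080w + 1620 = ((2/95)w + 6/95)(190w^3 + 570w^2 + 8550w + 25650) + (0)
Last nonzero remainder: 190w^3 + 570w^2 + 8550w + 25650. Dividing through by 190 gives the monic gcd w^3 + 3w^2 + 45w + 135.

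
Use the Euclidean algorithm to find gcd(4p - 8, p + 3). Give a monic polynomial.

Euclidean algorithm in ℚ[p]:
  4p - 8 = (4)(p + 3) + (-20)
  p + 3 = (-(1/20)p - 3/20)(-20) + (0)
The last nonzero remainder is the constant -20, so the polynomials are coprime and gcd = 1.

1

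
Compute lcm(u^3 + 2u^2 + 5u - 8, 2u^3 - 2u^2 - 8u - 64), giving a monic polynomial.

u^4 - 2u^3 - 3u^2 - 28u + 32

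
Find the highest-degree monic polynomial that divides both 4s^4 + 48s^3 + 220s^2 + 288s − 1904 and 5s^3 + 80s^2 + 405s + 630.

s + 7

Repeated division with remainder:
  4s^4 + 48s^3 + 220s^2 + 288s − 1904 = ((4/5)s − 16/5)(5s^3 + 80s^2 + 405s + 630) + (152s^2 + 1080s + 112)
  5s^3 + 80s^2 + 405s + 630 = ((5/152)s + 845/2888)(152s^2 + 1080s + 112) + ((30800/361)s + 215600/361)
  152s^2 + 1080s + 112 = ((6859/3850)s + 361/1925)((30800/361)s + 215600/361) + (0)
Last nonzero remainder: (30800/361)s + 215600/361. Dividing through by 30800/361 gives the monic gcd s + 7.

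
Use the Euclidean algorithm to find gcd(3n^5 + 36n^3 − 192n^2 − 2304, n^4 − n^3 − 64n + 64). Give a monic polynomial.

Apply the Euclidean algorithm:
  3n^5 + 36n^3 − 192n^2 − 2304 = (3n + 3)(n^4 − n^3 − 64n + 64) + (39n^3 − 2496)
  n^4 − n^3 − 64n + 64 = ((1/39)n − 1/39)(39n^3 − 2496) + (0)
Last nonzero remainder: 39n^3 − 2496. Dividing through by 39 gives the monic gcd n^3 − 64.

n^3 − 64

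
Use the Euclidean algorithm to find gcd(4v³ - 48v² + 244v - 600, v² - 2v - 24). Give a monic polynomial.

Euclidean algorithm in ℚ[v]:
  4v³ - 48v² + 244v - 600 = (4v - 40)(v² - 2v - 24) + (260v - 1560)
  v² - 2v - 24 = ((1/260)v + 1/65)(260v - 1560) + (0)
Last nonzero remainder: 260v - 1560. Dividing through by 260 gives the monic gcd v - 6.

v - 6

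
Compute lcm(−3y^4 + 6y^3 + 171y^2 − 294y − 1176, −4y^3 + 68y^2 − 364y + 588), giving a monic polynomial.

y^6 − 12y^5 − 16y^4 + 626y^3 − 1785y^2 − 1862y + 8232

By polynomial division,
  −3y^4 + 6y^3 + 171y^2 − 294y − 1176 = ((3/4)y + 45/4)(−4y^3 + 68y^2 − 364y + 588) + (−321y^2 + 3360y − 7791)
  −4y^3 + 68y^2 − 364y + 588 = ((4/321)y − 932/11449)(−321y^2 + 3360y − 7791) + ((75600/11449)y − 529200/11449)
  −321y^2 + 3360y − 7791 = (−(1225043/25200)y + 606797/3600)((75600/11449)y − 529200/11449) + (0)
Last nonzero remainder: (75600/11449)y − 529200/11449. Dividing through by 75600/11449 gives the monic gcd y − 7.
Then lcm(f, g) = f·g / gcd(f, g); expanding and making the result monic gives the answer.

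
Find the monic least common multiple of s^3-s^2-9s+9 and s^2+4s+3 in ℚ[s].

s^4-10s^2+9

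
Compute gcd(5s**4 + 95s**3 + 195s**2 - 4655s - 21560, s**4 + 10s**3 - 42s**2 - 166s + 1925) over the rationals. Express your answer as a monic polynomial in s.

Apply the Euclidean algorithm:
  5s**4 + 95s**3 + 195s**2 - 4655s - 21560 = (5)(s**4 + 10s**3 - 42s**2 - 166s + 1925) + (45s**3 + 405s**2 - 3825s - 31185)
  s**4 + 10s**3 - 42s**2 - 166s + 1925 = ((1/45)s + 1/45)(45s**3 + 405s**2 - 3825s - 31185) + (34s**2 + 612s + 2618)
  45s**3 + 405s**2 - 3825s - 31185 = ((45/34)s - 405/34)(34s**2 + 612s + 2618) + (0)
Last nonzero remainder: 34s**2 + 612s + 2618. Dividing through by 34 gives the monic gcd s**2 + 18s + 77.

s**2 + 18s + 77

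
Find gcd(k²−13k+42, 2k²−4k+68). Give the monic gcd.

1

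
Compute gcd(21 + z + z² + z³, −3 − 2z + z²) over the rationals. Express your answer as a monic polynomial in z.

Euclidean algorithm in ℚ[z]:
  z³ + z² + z + 21 = (z + 3)(z² − 2z − 3) + (10z + 30)
  z² − 2z − 3 = ((1/10)z − 1/2)(10z + 30) + (12)
  10z + 30 = ((5/6)z + 5/2)(12) + (0)
The last nonzero remainder is the constant 12, so the polynomials are coprime and gcd = 1.

1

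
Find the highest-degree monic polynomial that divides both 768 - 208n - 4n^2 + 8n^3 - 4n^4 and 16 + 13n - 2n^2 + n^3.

16 - 3n + n^2

Euclidean algorithm in ℚ[n]:
  -4n^4 + 8n^3 - 4n^2 - 208n + 768 = (-4n)(n^3 - 2n^2 + 13n + 16) + (48n^2 - 144n + 768)
  n^3 - 2n^2 + 13n + 16 = ((1/48)n + 1/48)(48n^2 - 144n + 768) + (0)
Last nonzero remainder: 48n^2 - 144n + 768. Dividing through by 48 gives the monic gcd n^2 - 3n + 16.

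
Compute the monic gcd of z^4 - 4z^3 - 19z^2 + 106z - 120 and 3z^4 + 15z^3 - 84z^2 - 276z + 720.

Apply the Euclidean algorithm:
  z^4 - 4z^3 - 19z^2 + 106z - 120 = (1/3)(3z^4 + 15z^3 - 84z^2 - 276z + 720) + (-9z^3 + 9z^2 + 198z - 360)
  3z^4 + 15z^3 - 84z^2 - 276z + 720 = (-(1/3)z - 2)(-9z^3 + 9z^2 + 198z - 360) + (0)
Last nonzero remainder: -9z^3 + 9z^2 + 198z - 360. Dividing through by -9 gives the monic gcd z^3 - z^2 - 22z + 40.

z^3 - z^2 - 22z + 40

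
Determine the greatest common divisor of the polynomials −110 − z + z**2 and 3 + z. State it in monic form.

1

Apply the Euclidean algorithm:
  z**2 − z − 110 = (z − 4)(z + 3) + (−98)
  z + 3 = (−(1/98)z − 3/98)(−98) + (0)
The last nonzero remainder is the constant −98, so the polynomials are coprime and gcd = 1.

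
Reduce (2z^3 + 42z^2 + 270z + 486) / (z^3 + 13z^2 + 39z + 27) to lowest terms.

(2z + 18)/(z + 1)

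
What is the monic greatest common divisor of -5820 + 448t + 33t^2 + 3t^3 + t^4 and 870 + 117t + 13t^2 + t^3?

10 + t

By polynomial division,
  t^4 + 3t^3 + 33t^2 + 448t - 5820 = (t - 10)(t^3 + 13t^2 + 117t + 870) + (46t^2 + 748t + 2880)
  t^3 + 13t^2 + 117t + 870 = ((1/46)t - 75/1058)(46t^2 + 748t + 2880) + ((56823/529)t + 568230/529)
  46t^2 + 748t + 2880 = ((24334/56823)t + 50784/18941)((56823/529)t + 568230/529) + (0)
Last nonzero remainder: (56823/529)t + 568230/529. Dividing through by 56823/529 gives the monic gcd t + 10.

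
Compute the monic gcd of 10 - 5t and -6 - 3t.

1

Repeated division with remainder:
  -5t + 10 = (5/3)(-3t - 6) + (20)
  -3t - 6 = (-(3/20)t - 3/10)(20) + (0)
The last nonzero remainder is the constant 20, so the polynomials are coprime and gcd = 1.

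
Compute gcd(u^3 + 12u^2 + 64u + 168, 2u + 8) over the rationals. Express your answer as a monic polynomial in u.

Euclidean algorithm in ℚ[u]:
  u^3 + 12u^2 + 64u + 168 = ((1/2)u^2 + 4u + 16)(2u + 8) + (40)
  2u + 8 = ((1/20)u + 1/5)(40) + (0)
The last nonzero remainder is the constant 40, so the polynomials are coprime and gcd = 1.

1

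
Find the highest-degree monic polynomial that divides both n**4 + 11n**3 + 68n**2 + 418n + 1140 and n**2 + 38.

n**2 + 38

Euclidean algorithm in ℚ[n]:
  n**4 + 11n**3 + 68n**2 + 418n + 1140 = (n**2 + 11n + 30)(n**2 + 38) + (0)
The last nonzero remainder n**2 + 38 is already monic.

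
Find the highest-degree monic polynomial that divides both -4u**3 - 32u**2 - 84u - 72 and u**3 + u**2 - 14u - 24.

Repeated division with remainder:
  -4u**3 - 32u**2 - 84u - 72 = (-4)(u**3 + u**2 - 14u - 24) + (-28u**2 - 140u - 168)
  u**3 + u**2 - 14u - 24 = (-(1/28)u + 1/7)(-28u**2 - 140u - 168) + (0)
Last nonzero remainder: -28u**2 - 140u - 168. Dividing through by -28 gives the monic gcd u**2 + 5u + 6.

u**2 + 5u + 6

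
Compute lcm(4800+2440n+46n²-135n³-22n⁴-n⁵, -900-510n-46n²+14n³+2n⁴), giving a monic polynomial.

By polynomial division,
  -n⁵-22n⁴-135n³+46n²+2440n+4800 = (-(1/2)n-15/2)(2n⁴+14n³-46n²-510n-900) + (-53n³-554n²-1835n-1950)
  2n⁴+14n³-46n²-510n-900 = (-(2/53)n+366/2809)(-53n³-554n²-1835n-1950) + (-(120960/2809)n²-(967680/2809)n-1814400/2809)
  -53n³-554n²-1835n-1950 = ((148877/120960)n+36517/12096)(-(120960/2809)n²-(967680/2809)n-1814400/2809) + (0)
Last nonzero remainder: -(120960/2809)n²-(967680/2809)n-1814400/2809. Dividing through by -120960/2809 gives the monic gcd n²+8n+15.
Then lcm(f, g) = f·g / gcd(f, g); expanding and making the result monic gives the answer.

144000+78000n-980n²-6444n³-841n⁴+83n⁵+21n⁶+n⁷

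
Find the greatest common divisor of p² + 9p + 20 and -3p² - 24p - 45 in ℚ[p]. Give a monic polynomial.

p + 5

Repeated division with remainder:
  p² + 9p + 20 = (-1/3)(-3p² - 24p - 45) + (p + 5)
  -3p² - 24p - 45 = (-3p - 9)(p + 5) + (0)
The last nonzero remainder p + 5 is already monic.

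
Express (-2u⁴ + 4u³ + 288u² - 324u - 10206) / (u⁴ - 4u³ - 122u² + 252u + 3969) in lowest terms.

(-2u - 18)/(u + 7)

Apply the Euclidean algorithm:
  -2u⁴ + 4u³ + 288u² - 324u - 10206 = (-2)(u⁴ - 4u³ - 122u² + 252u + 3969) + (-4u³ + 44u² + 180u - 2268)
  u⁴ - 4u³ - 122u² + 252u + 3969 = (-(1/4)u - 7/4)(-4u³ + 44u² + 180u - 2268) + (0)
Last nonzero remainder: -4u³ + 44u² + 180u - 2268. Dividing through by -4 gives the monic gcd u³ - 11u² - 45u + 567.
Cancel u³ - 11u² - 45u + 567 from numerator and denominator to get the reduced form.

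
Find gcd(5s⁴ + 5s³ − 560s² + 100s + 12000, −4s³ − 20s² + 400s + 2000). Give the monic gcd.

s² + 15s + 50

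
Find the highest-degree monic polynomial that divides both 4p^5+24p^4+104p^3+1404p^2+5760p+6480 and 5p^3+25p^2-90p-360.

p^2+9p+18

Apply the Euclidean algorithm:
  4p^5+24p^4+104p^3+1404p^2+5760p+6480 = ((4/5)p^2+(4/5)p+156/5)(5p^3+25p^2-90p-360) + (984p^2+8856p+17712)
  5p^3+25p^2-90p-360 = ((5/984)p-5/246)(984p^2+8856p+17712) + (0)
Last nonzero remainder: 984p^2+8856p+17712. Dividing through by 984 gives the monic gcd p^2+9p+18.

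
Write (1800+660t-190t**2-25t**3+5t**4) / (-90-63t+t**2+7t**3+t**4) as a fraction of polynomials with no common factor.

Euclidean algorithm in ℚ[t]:
  5t**4-25t**3-190t**2+660t+1800 = (5)(t**4+7t**3+t**2-63t-90) + (-60t**3-195t**2+975t+2250)
  t**4+7t**3+t**2-63t-90 = (-(1/60)t-1/16)(-60t**3-195t**2+975t+2250) + ((81/16)t**2+(567/16)t+405/8)
  -60t**3-195t**2+975t+2250 = (-(320/27)t+400/9)((81/16)t**2+(567/16)t+405/8) + (0)
Last nonzero remainder: (81/16)t**2+(567/16)t+405/8. Dividing through by 81/16 gives the monic gcd t**2+7t+10.
Cancel t**2+7t+10 from numerator and denominator to get the reduced form.

(180-60t+5t**2)/(-9+t**2)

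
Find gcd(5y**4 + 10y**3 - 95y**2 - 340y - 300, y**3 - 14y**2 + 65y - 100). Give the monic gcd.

y - 5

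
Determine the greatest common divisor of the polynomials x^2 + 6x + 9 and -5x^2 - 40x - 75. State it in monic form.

x + 3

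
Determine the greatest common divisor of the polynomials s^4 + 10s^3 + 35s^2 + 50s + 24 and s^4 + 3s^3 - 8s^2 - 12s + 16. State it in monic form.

Apply the Euclidean algorithm:
  s^4 + 10s^3 + 35s^2 + 50s + 24 = (s^4 + 3s^3 - 8s^2 - 12s + 16) + (7s^3 + 43s^2 + 62s + 8)
  s^4 + 3s^3 - 8s^2 - 12s + 16 = ((1/7)s - 22/49)(7s^3 + 43s^2 + 62s + 8) + ((120/49)s^2 + (720/49)s + 960/49)
  7s^3 + 43s^2 + 62s + 8 = ((343/120)s + 49/120)((120/49)s^2 + (720/49)s + 960/49) + (0)
Last nonzero remainder: (120/49)s^2 + (720/49)s + 960/49. Dividing through by 120/49 gives the monic gcd s^2 + 6s + 8.

s^2 + 6s + 8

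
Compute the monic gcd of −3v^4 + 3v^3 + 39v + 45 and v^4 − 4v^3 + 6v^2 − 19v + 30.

v^3 − 2v^2 + 2v − 15

By polynomial division,
  −3v^4 + 3v^3 + 39v + 45 = (−3)(v^4 − 4v^3 + 6v^2 − 19v + 30) + (−9v^3 + 18v^2 − 18v + 135)
  v^4 − 4v^3 + 6v^2 − 19v + 30 = (−(1/9)v + 2/9)(−9v^3 + 18v^2 − 18v + 135) + (0)
Last nonzero remainder: −9v^3 + 18v^2 − 18v + 135. Dividing through by −9 gives the monic gcd v^3 − 2v^2 + 2v − 15.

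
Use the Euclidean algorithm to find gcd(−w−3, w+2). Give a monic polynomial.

Apply the Euclidean algorithm:
  −w−3 = (−1)(w+2) + (−1)
  w+2 = (−w−2)(−1) + (0)
The last nonzero remainder is the constant −1, so the polynomials are coprime and gcd = 1.

1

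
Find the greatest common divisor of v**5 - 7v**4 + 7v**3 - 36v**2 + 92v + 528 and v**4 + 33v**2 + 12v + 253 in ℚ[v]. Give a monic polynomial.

Apply the Euclidean algorithm:
  v**5 - 7v**4 + 7v**3 - 36v**2 + 92v + 528 = (v - 7)(v**4 + 33v**2 + 12v + 253) + (-26v**3 + 183v**2 - 77v + 2299)
  v**4 + 33v**2 + 12v + 253 = (-(1/26)v - 183/676)(-26v**3 + 183v**2 - 77v + 2299) + ((53795/676)v**2 + (53795/676)v + 591745/676)
  -26v**3 + 183v**2 - 77v + 2299 = (-(17576/53795)v + 141284/53795)((53795/676)v**2 + (53795/676)v + 591745/676) + (0)
Last nonzero remainder: (53795/676)v**2 + (53795/676)v + 591745/676. Dividing through by 53795/676 gives the monic gcd v**2 + v + 11.

v**2 + v + 11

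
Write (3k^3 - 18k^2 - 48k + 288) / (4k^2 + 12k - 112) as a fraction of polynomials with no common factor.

Apply the Euclidean algorithm:
  3k^3 - 18k^2 - 48k + 288 = ((3/4)k - 27/4)(4k^2 + 12k - 112) + (117k - 468)
  4k^2 + 12k - 112 = ((4/117)k + 28/117)(117k - 468) + (0)
Last nonzero remainder: 117k - 468. Dividing through by 117 gives the monic gcd k - 4.
Cancel k - 4 from numerator and denominator to get the reduced form.

(3k^2 - 6k - 72)/(4k + 28)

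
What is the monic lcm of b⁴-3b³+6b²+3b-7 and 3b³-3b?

Apply the Euclidean algorithm:
  b⁴-3b³+6b²+3b-7 = ((1/3)b-1)(3b³-3b) + (7b²-7)
  3b³-3b = ((3/7)b)(7b²-7) + (0)
Last nonzero remainder: 7b²-7. Dividing through by 7 gives the monic gcd b²-1.
Then lcm(f, g) = f·g / gcd(f, g); expanding and making the result monic gives the answer.

b⁵-3b⁴+6b³+3b²-7b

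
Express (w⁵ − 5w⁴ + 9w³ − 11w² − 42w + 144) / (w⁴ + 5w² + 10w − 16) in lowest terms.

Euclidean algorithm in ℚ[w]:
  w⁵ − 5w⁴ + 9w³ − 11w² − 42w + 144 = (w − 5)(w⁴ + 5w² + 10w − 16) + (4w³ + 4w² + 24w + 64)
  w⁴ + 5w² + 10w − 16 = ((1/4)w − 1/4)(4w³ + 4w² + 24w + 64) + (0)
Last nonzero remainder: 4w³ + 4w² + 24w + 64. Dividing through by 4 gives the monic gcd w³ + w² + 6w + 16.
Cancel w³ + w² + 6w + 16 from numerator and denominator to get the reduced form.

(w² − 6w + 9)/(w − 1)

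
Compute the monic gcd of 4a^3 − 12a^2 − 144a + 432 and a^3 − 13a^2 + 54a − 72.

a^2 − 9a + 18

Euclidean algorithm in ℚ[a]:
  4a^3 − 12a^2 − 144a + 432 = (4)(a^3 − 13a^2 + 54a − 72) + (40a^2 − 360a + 720)
  a^3 − 13a^2 + 54a − 72 = ((1/40)a − 1/10)(40a^2 − 360a + 720) + (0)
Last nonzero remainder: 40a^2 − 360a + 720. Dividing through by 40 gives the monic gcd a^2 − 9a + 18.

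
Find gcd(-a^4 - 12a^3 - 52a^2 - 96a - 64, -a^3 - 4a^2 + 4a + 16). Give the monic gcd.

Apply the Euclidean algorithm:
  -a^4 - 12a^3 - 52a^2 - 96a - 64 = (a + 8)(-a^3 - 4a^2 + 4a + 16) + (-24a^2 - 144a - 192)
  -a^3 - 4a^2 + 4a + 16 = ((1/24)a - 1/12)(-24a^2 - 144a - 192) + (0)
Last nonzero remainder: -24a^2 - 144a - 192. Dividing through by -24 gives the monic gcd a^2 + 6a + 8.

a^2 + 6a + 8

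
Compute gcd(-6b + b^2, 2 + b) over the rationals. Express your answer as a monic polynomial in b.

1

Repeated division with remainder:
  b^2 - 6b = (b - 8)(b + 2) + (16)
  b + 2 = ((1/16)b + 1/8)(16) + (0)
The last nonzero remainder is the constant 16, so the polynomials are coprime and gcd = 1.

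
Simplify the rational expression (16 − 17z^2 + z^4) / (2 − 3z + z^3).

(−16 − 16z + z^2 + z^3)/(−2 + z + z^2)

Euclidean algorithm in ℚ[z]:
  z^4 − 17z^2 + 16 = (z)(z^3 − 3z + 2) + (−14z^2 − 2z + 16)
  z^3 − 3z + 2 = (−(1/14)z + 1/98)(−14z^2 − 2z + 16) + (−(90/49)z + 90/49)
  −14z^2 − 2z + 16 = ((343/45)z + 392/45)(−(90/49)z + 90/49) + (0)
Last nonzero remainder: −(90/49)z + 90/49. Dividing through by −90/49 gives the monic gcd z − 1.
Cancel z − 1 from numerator and denominator to get the reduced form.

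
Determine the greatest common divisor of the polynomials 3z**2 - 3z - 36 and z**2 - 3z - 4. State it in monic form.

z - 4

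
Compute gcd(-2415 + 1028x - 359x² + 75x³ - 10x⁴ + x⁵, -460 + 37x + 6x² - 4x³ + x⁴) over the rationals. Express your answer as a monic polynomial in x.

By polynomial division,
  x⁵ - 10x⁴ + 75x³ - 359x² + 1028x - 2415 = (x - 6)(x⁴ - 4x³ + 6x² + 37x - 460) + (45x³ - 360x² + 1710x - 5175)
  x⁴ - 4x³ + 6x² + 37x - 460 = ((1/45)x + 4/45)(45x³ - 360x² + 1710x - 5175) + (0)
Last nonzero remainder: 45x³ - 360x² + 1710x - 5175. Dividing through by 45 gives the monic gcd x³ - 8x² + 38x - 115.

-115 + 38x - 8x² + x³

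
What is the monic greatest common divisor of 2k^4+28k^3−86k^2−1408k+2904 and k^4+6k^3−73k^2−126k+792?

k^2+5k−66

Repeated division with remainder:
  2k^4+28k^3−86k^2−1408k+2904 = (2)(k^4+6k^3−73k^2−126k+792) + (16k^3+60k^2−1156k+1320)
  k^4+6k^3−73k^2−126k+792 = ((1/16)k+9/64)(16k^3+60k^2−1156k+1320) + (−(147/16)k^2−(735/16)k+4851/8)
  16k^3+60k^2−1156k+1320 = (−(256/147)k+320/147)(−(147/16)k^2−(735/16)k+4851/8) + (0)
Last nonzero remainder: −(147/16)k^2−(735/16)k+4851/8. Dividing through by −147/16 gives the monic gcd k^2+5k−66.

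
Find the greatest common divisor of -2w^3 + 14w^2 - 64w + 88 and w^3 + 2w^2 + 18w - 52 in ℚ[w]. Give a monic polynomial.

By polynomial division,
  -2w^3 + 14w^2 - 64w + 88 = (-2)(w^3 + 2w^2 + 18w - 52) + (18w^2 - 28w - 16)
  w^3 + 2w^2 + 18w - 52 = ((1/18)w + 16/81)(18w^2 - 28w - 16) + ((1978/81)w - 3956/81)
  18w^2 - 28w - 16 = ((729/989)w + 324/989)((1978/81)w - 3956/81) + (0)
Last nonzero remainder: (1978/81)w - 3956/81. Dividing through by 1978/81 gives the monic gcd w - 2.

w - 2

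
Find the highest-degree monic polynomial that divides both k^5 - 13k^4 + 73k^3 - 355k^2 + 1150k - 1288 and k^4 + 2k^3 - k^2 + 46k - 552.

By polynomial division,
  k^5 - 13k^4 + 73k^3 - 355k^2 + 1150k - 1288 = (k - 15)(k^4 + 2k^3 - k^2 + 46k - 552) + (104k^3 - 416k^2 + 2392k - 9568)
  k^4 + 2k^3 - k^2 + 46k - 552 = ((1/104)k + 3/52)(104k^3 - 416k^2 + 2392k - 9568) + (0)
Last nonzero remainder: 104k^3 - 416k^2 + 2392k - 9568. Dividing through by 104 gives the monic gcd k^3 - 4k^2 + 23k - 92.

k^3 - 4k^2 + 23k - 92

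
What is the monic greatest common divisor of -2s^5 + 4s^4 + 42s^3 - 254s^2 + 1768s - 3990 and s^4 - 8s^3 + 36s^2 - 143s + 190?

s^3 - 6s^2 + 24s - 95

Apply the Euclidean algorithm:
  -2s^5 + 4s^4 + 42s^3 - 254s^2 + 1768s - 3990 = (-2s - 12)(s^4 - 8s^3 + 36s^2 - 143s + 190) + (18s^3 - 108s^2 + 432s - 1710)
  s^4 - 8s^3 + 36s^2 - 143s + 190 = ((1/18)s - 1/9)(18s^3 - 108s^2 + 432s - 1710) + (0)
Last nonzero remainder: 18s^3 - 108s^2 + 432s - 1710. Dividing through by 18 gives the monic gcd s^3 - 6s^2 + 24s - 95.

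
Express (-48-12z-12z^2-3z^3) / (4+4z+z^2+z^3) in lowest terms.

Apply the Euclidean algorithm:
  -3z^3-12z^2-12z-48 = (-3)(z^3+z^2+4z+4) + (-9z^2-36)
  z^3+z^2+4z+4 = (-(1/9)z-1/9)(-9z^2-36) + (0)
Last nonzero remainder: -9z^2-36. Dividing through by -9 gives the monic gcd z^2+4.
Cancel z^2+4 from numerator and denominator to get the reduced form.

(-12-3z)/(1+z)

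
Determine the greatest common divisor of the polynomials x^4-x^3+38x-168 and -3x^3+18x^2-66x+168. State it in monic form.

x^2-2x+14

Euclidean algorithm in ℚ[x]:
  x^4-x^3+38x-168 = (-(1/3)x-5/3)(-3x^3+18x^2-66x+168) + (8x^2-16x+112)
  -3x^3+18x^2-66x+168 = (-(3/8)x+3/2)(8x^2-16x+112) + (0)
Last nonzero remainder: 8x^2-16x+112. Dividing through by 8 gives the monic gcd x^2-2x+14.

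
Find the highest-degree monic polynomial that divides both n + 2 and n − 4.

1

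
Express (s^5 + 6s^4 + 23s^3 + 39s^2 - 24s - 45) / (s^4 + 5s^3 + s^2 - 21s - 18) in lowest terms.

(s^3 + 2s^2 + 12s - 15)/(s^2 + s - 6)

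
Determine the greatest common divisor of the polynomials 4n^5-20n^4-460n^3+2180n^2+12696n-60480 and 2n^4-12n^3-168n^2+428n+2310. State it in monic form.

Euclidean algorithm in ℚ[n]:
  4n^5-20n^4-460n^3+2180n^2+12696n-60480 = (2n+2)(2n^4-12n^3-168n^2+428n+2310) + (-100n^3+1660n^2+7220n-65100)
  2n^4-12n^3-168n^2+428n+2310 = (-(1/50)n-53/250)(-100n^3+1660n^2+7220n-65100) + ((8208/25)n^2+(16416/25)n-57456/5)
  -100n^3+1660n^2+7220n-65100 = (-(625/2052)n+3875/684)((8208/25)n^2+(16416/25)n-57456/5) + (0)
Last nonzero remainder: (8208/25)n^2+(16416/25)n-57456/5. Dividing through by 8208/25 gives the monic gcd n^2+2n-35.

n^2+2n-35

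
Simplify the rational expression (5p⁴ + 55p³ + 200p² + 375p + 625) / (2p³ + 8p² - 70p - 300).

By polynomial division,
  5p⁴ + 55p³ + 200p² + 375p + 625 = ((5/2)p + 35/2)(2p³ + 8p² - 70p - 300) + (235p² + 2350p + 5875)
  2p³ + 8p² - 70p - 300 = ((2/235)p - 12/235)(235p² + 2350p + 5875) + (0)
Last nonzero remainder: 235p² + 2350p + 5875. Dividing through by 235 gives the monic gcd p² + 10p + 25.
Cancel p² + 10p + 25 from numerator and denominator to get the reduced form.

(5p² + 5p + 25)/(2p - 12)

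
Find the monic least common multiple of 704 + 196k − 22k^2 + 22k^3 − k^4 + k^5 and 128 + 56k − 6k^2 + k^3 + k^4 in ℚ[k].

Apply the Euclidean algorithm:
  k^5 − k^4 + 22k^3 − 22k^2 + 196k + 704 = (k − 2)(k^4 + k^3 − 6k^2 + 56k + 128) + (30k^3 − 90k^2 + 180k + 960)
  k^4 + k^3 − 6k^2 + 56k + 128 = ((1/30)k + 2/15)(30k^3 − 90k^2 + 180k + 960) + (0)
Last nonzero remainder: 30k^3 − 90k^2 + 180k + 960. Dividing through by 30 gives the monic gcd k^3 − 3k^2 + 6k + 32.
Then lcm(f, g) = f·g / gcd(f, g); expanding and making the result monic gives the answer.

2816 + 1488k + 108k^2 + 66k^3 + 18k^4 + 3k^5 + k^6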